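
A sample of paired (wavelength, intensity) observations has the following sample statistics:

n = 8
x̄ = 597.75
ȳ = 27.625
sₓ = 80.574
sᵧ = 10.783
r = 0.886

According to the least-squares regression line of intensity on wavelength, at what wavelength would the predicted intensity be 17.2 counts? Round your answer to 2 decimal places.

509.83

b = r · sᵧ/sₓ = 0.886 · 10.783/80.574 = 0.118571
a = ȳ − b·x̄ = 27.625 − 0.118571·597.75 = -43.250802
Set a + b·x = 17.2: x = (17.2 − (-43.250802)) / 0.118571 = 509.827979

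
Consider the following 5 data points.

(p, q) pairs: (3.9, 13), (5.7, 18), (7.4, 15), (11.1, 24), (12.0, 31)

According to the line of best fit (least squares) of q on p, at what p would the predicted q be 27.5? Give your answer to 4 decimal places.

11.8061

n = 5, Σx = 40.1, Σy = 101, Σxy = 902.7, Σx² = 369.67
Sxx = Σx² − (Σx)²/n = 369.67 − 321.602 = 48.068
Sxy = Σxy − (Σx)(Σy)/n = 902.7 − 810.02 = 92.68
b = Sxy/Sxx = 92.68/48.068 = 1.928102
a = ȳ − b·x̄ = 20.2 − 1.928102·8.02 = 4.736623
Set a + b·x = 27.5: x = (27.5 − 4.736623) / 1.928102 = 11.806107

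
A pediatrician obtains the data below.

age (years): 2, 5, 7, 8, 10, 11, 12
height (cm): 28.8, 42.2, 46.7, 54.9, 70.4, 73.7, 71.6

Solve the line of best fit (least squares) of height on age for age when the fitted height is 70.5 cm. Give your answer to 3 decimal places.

11.002

n = 7, Σx = 55, Σy = 388.3, Σxy = 3408.6, Σx² = 507
Sxx = Σx² − (Σx)²/n = 507 − 432.142857 = 74.857143
Sxy = Σxy − (Σx)(Σy)/n = 3408.6 − 3050.928571 = 357.671429
b = Sxy/Sxx = 357.671429/74.857143 = 4.778053
a = ȳ − b·x̄ = 55.471429 − 4.778053·7.857143 = 17.929580
Set a + b·x = 70.5: x = (70.5 − 17.929580) / 4.778053 = 11.002476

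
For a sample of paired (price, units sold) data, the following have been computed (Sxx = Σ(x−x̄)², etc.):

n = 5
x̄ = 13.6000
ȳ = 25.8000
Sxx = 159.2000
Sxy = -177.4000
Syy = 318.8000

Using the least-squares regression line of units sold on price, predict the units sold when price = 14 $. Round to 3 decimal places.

b = Sxy/Sxx = -177.4/159.2 = -1.114322
a = ȳ − b·x̄ = 25.8 − (-1.114322)·13.6 = 40.954774
ŷ(14) = a + b·14 = 40.954774 + (-1.114322)·14 = 25.354271

25.354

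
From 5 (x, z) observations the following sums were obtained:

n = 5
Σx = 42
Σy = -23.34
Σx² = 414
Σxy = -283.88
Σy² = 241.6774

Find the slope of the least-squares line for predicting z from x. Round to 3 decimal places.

Sxx = Σx² − (Σx)²/n = 414 − 352.8 = 61.2
Sxy = Σxy − (Σx)(Σy)/n = -283.88 − (-196.056) = -87.824
b = Sxy/Sxx = -87.824/61.2 = -1.435033

-1.435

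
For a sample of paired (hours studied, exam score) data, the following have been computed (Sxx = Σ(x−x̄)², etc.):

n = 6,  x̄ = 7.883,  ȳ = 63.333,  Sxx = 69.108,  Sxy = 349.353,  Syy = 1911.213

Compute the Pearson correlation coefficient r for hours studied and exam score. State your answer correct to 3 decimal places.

0.961

r = Sxy/√(Sxx·Syy) = 349.353/√(132080.108004) = 349.353/363.428271 = 0.961271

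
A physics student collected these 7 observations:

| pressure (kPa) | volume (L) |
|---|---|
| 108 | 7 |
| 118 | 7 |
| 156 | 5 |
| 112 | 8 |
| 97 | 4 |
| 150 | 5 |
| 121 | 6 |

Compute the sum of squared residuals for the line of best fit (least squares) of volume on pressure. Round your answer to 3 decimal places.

11.129

n = 7, Σx = 862, Σy = 42, Σxy = 5122, Σx² = 109018, Σy² = 264
Sxx = Σx² − (Σx)²/n = 109018 − 106149.142857 = 2868.857143
Sxy = Σxy − (Σx)(Σy)/n = 5122 − 5172 = -50
Syy = Σy² − (Σy)²/n = 264 − 252 = 12
b = Sxy/Sxx = -50/2868.857143 = -0.017429
SSE = Syy − b·Sxy = 12 − (-0.017429)·(-50) = 11.128573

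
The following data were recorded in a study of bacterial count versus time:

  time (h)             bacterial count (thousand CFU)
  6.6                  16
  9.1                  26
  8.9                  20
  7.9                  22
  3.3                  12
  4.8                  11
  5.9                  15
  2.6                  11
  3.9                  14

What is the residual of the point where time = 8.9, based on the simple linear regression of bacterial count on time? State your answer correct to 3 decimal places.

-2.307

n = 9, Σx = 53, Σy = 147, Σxy = 958.1, Σx² = 358.7
Sxx = Σx² − (Σx)²/n = 358.7 − 312.111111 = 46.588889
Sxy = Σxy − (Σx)(Σy)/n = 958.1 − 865.666667 = 92.433333
b = Sxy/Sxx = 92.433333/46.588889 = 1.984021
a = ȳ − b·x̄ = 16.333333 − 1.984021·5.888889 = 4.649654
ŷ(8.9) = 4.649654 + 1.984021·8.9 = 22.307441
residual = y − ŷ = 20 − 22.307441 = -2.307441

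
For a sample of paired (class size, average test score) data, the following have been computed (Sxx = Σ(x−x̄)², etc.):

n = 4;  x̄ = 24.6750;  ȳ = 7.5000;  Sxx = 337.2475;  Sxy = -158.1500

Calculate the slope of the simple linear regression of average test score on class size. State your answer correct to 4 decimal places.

b = Sxy/Sxx = -158.15/337.2475 = -0.468943

-0.4689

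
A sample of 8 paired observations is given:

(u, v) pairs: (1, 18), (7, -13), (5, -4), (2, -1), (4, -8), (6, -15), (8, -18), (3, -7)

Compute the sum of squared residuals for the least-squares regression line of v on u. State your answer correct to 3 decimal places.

227.905

n = 8, Σx = 36, Σy = -48, Σxy = -382, Σx² = 204, Σy² = 1172
Sxx = Σx² − (Σx)²/n = 204 − 162 = 42
Sxy = Σxy − (Σx)(Σy)/n = -382 − (-216) = -166
Syy = Σy² − (Σy)²/n = 1172 − 288 = 884
b = Sxy/Sxx = -166/42 = -3.952381
SSE = Syy − b·Sxy = 884 − (-3.952381)·(-166) = 227.904762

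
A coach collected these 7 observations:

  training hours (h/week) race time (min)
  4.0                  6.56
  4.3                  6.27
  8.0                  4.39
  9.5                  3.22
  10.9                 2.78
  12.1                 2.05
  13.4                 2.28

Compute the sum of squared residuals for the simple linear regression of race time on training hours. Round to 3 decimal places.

n = 7, Σx = 62.2, Σy = 27.55, Σxy = 204.57, Σx² = 633.52, Σy² = 129.1163
Sxx = Σx² − (Σx)²/n = 633.52 − 552.691429 = 80.828571
Sxy = Σxy − (Σx)(Σy)/n = 204.57 − 244.801429 = -40.231429
Syy = Σy² − (Σy)²/n = 129.1163 − 108.428929 = 20.687371
b = Sxy/Sxx = -40.231429/80.828571 = -0.497738
SSE = Syy − b·Sxy = 20.687371 − (-0.497738)·(-40.231429) = 0.662672

0.663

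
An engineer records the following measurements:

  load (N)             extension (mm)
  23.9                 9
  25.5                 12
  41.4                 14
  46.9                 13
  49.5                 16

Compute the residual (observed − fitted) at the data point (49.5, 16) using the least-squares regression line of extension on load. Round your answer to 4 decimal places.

n = 5, Σx = 187.2, Σy = 64, Σxy = 2502.4, Σx² = 7585.28
Sxx = Σx² − (Σx)²/n = 7585.28 − 7008.768 = 576.512
Sxy = Σxy − (Σx)(Σy)/n = 2502.4 − 2396.16 = 106.24
b = Sxy/Sxx = 106.24/576.512 = 0.184281
a = ȳ − b·x̄ = 12.8 − 0.184281·37.44 = 5.900533
ŷ(49.5) = 5.900533 + 0.184281·49.5 = 15.022425
residual = y − ŷ = 16 − 15.022425 = 0.977575

0.9776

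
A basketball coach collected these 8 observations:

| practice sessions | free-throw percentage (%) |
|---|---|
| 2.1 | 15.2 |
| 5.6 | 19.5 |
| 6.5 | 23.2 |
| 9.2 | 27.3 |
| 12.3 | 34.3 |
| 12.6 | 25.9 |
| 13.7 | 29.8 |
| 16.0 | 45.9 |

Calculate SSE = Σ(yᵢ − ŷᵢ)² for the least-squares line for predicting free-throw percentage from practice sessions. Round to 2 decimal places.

129.72

n = 8, Σx = 78, Σy = 221.1, Σxy = 2433.97, Σx² = 916.4, Σy² = 6736.97
Sxx = Σx² − (Σx)²/n = 916.4 − 760.5 = 155.9
Sxy = Σxy − (Σx)(Σy)/n = 2433.97 − 2155.725 = 278.245
Syy = Σy² − (Σy)²/n = 6736.97 − 6110.65125 = 626.31875
b = Sxy/Sxx = 278.245/155.9 = 1.784766
SSE = Syy − b·Sxy = 626.31875 − 1.784766·278.245 = 129.716569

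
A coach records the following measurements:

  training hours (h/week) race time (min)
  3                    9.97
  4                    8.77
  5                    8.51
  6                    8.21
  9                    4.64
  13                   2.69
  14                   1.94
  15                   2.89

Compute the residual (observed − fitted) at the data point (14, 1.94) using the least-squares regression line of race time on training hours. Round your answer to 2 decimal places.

n = 8, Σx = 69, Σy = 47.62, Σxy = 304.04, Σx² = 757
Sxx = Σx² − (Σx)²/n = 757 − 595.125 = 161.875
Sxy = Σxy − (Σx)(Σy)/n = 304.04 − 410.7225 = -106.6825
b = Sxy/Sxx = -106.6825/161.875 = -0.659042
a = ȳ − b·x̄ = 5.9525 − (-0.659042)·8.625 = 11.636741
ŷ(14) = 11.636741 + (-0.659042)·14 = 2.410147
residual = y − ŷ = 1.94 − 2.410147 = -0.470147

-0.47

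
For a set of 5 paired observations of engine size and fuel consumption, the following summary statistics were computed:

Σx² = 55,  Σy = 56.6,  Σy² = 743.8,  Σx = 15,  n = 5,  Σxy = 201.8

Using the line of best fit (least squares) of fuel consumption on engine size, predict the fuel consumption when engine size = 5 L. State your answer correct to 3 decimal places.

Sxx = Σx² − (Σx)²/n = 55 − 45 = 10
Sxy = Σxy − (Σx)(Σy)/n = 201.8 − 169.8 = 32
b = Sxy/Sxx = 32/10 = 3.2
a = ȳ − b·x̄ = 11.32 − 3.2·3 = 1.72
ŷ(5) = a + b·5 = 1.72 + 3.2·5 = 17.72

17.720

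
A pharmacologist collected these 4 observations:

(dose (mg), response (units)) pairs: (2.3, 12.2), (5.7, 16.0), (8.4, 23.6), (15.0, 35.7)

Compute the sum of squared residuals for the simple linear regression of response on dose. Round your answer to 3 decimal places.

n = 4, Σx = 31.4, Σy = 87.5, Σxy = 853, Σx² = 333.34, Σy² = 2236.29
Sxx = Σx² − (Σx)²/n = 333.34 − 246.49 = 86.85
Sxy = Σxy − (Σx)(Σy)/n = 853 − 686.875 = 166.125
Syy = Σy² − (Σy)²/n = 2236.29 − 1914.0625 = 322.2275
b = Sxy/Sxx = 166.125/86.85 = 1.912781
SSE = Syy − b·Sxy = 322.2275 − 1.912781·166.125 = 4.466813

4.467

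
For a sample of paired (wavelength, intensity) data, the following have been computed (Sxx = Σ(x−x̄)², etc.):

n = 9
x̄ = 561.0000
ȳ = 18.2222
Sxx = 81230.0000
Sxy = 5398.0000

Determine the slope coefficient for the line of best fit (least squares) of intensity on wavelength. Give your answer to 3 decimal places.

b = Sxy/Sxx = 5398/81230 = 0.066453

0.066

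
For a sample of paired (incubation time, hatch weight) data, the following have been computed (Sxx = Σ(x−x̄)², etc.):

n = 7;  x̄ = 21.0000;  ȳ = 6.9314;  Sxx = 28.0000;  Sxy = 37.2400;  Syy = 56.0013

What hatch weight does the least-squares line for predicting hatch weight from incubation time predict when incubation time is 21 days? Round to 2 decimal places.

b = Sxy/Sxx = 37.24/28 = 1.33
a = ȳ − b·x̄ = 6.9314 − 1.33·21 = -20.9986
ŷ(21) = a + b·21 = -20.9986 + 1.33·21 = 6.9314

6.93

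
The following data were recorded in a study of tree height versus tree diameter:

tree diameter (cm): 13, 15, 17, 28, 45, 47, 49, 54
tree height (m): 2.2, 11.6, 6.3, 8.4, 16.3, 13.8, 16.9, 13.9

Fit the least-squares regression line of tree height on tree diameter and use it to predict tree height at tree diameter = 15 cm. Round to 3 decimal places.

n = 8, Σx = 268, Σy = 89.4, Σxy = 3505.7, Σx² = 11018
Sxx = Σx² − (Σx)²/n = 11018 − 8978 = 2040
Sxy = Σxy − (Σx)(Σy)/n = 3505.7 − 2994.9 = 510.8
b = Sxy/Sxx = 510.8/2040 = 0.250392
a = ȳ − b·x̄ = 11.175 − 0.250392·33.5 = 2.786863
ŷ(15) = a + b·15 = 2.786863 + 0.250392·15 = 6.542745

6.543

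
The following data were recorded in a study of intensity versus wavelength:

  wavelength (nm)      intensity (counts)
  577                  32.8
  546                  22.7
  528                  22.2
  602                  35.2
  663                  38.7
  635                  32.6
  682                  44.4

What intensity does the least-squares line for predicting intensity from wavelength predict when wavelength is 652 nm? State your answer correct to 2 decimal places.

38.76

n = 7, Σx = 4233, Σy = 228.6, Σxy = 140871.7, Σx² = 2580151
Sxx = Σx² − (Σx)²/n = 2580151 − 2559755.571429 = 20395.428571
Sxy = Σxy − (Σx)(Σy)/n = 140871.7 − 138237.685714 = 2634.014286
b = Sxy/Sxx = 2634.014286/20395.428571 = 0.129147
a = ȳ − b·x̄ = 32.657143 − 0.129147·604.714286 = -45.440067
ŷ(652) = a + b·652 = -45.440067 + 0.129147·652 = 38.763965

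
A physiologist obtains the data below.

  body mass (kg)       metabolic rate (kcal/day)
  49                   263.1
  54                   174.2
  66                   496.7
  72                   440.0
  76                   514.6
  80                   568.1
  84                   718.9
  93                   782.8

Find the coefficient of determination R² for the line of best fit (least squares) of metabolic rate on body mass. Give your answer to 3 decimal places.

n = 8, Σx = 574, Σy = 3958.4, Σxy = 304506.5, Σx² = 42738, Σy² = 2257021.96
Sxx = Σx² − (Σx)²/n = 42738 − 41184.5 = 1553.5
Sxy = Σxy − (Σx)(Σy)/n = 304506.5 − 284015.2 = 20491.3
Syy = Σy² − (Σy)²/n = 2257021.96 − 1958616.32 = 298405.64
R² = Sxy²/(Sxx·Syy) = (20491.3)²/(1553.5·298405.64) = 0.905776

0.906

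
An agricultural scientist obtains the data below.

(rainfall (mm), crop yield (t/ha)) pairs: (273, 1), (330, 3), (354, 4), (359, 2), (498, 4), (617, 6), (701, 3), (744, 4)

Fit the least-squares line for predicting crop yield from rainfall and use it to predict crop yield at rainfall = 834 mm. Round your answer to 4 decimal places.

5.0054

n = 8, Σx = 3876, Σy = 27, Σxy = 14170, Σx² = 2111256
Sxx = Σx² − (Σx)²/n = 2111256 − 1877922 = 233334
Sxy = Σxy − (Σx)(Σy)/n = 14170 − 13081.5 = 1088.5
b = Sxy/Sxx = 1088.5/233334 = 0.004665
a = ȳ − b·x̄ = 3.375 − 0.004665·484.5 = 1.114814
ŷ(834) = a + b·834 = 1.114814 + 0.004665·834 = 5.005413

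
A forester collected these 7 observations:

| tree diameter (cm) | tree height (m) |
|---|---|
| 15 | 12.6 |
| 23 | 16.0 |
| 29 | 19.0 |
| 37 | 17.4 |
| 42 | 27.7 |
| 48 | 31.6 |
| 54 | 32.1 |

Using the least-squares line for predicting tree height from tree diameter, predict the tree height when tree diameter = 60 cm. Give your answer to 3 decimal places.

35.549

n = 7, Σx = 248, Σy = 156.4, Σxy = 6165.4, Σx² = 9948
Sxx = Σx² − (Σx)²/n = 9948 − 8786.285714 = 1161.714286
Sxy = Σxy − (Σx)(Σy)/n = 6165.4 − 5541.028571 = 624.371429
b = Sxy/Sxx = 624.371429/1161.714286 = 0.537457
a = ȳ − b·x̄ = 22.342857 − 0.537457·35.428571 = 3.301525
ŷ(60) = a + b·60 = 3.301525 + 0.537457·60 = 35.548942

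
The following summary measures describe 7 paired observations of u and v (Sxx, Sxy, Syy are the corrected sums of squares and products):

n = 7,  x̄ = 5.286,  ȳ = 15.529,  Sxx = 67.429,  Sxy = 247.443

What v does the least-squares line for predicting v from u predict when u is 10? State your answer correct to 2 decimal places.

32.83

b = Sxy/Sxx = 247.443/67.429 = 3.669682
a = ȳ − b·x̄ = 15.529 − 3.669682·5.286 = -3.868940
ŷ(10) = a + b·10 = -3.868940 + 3.669682·10 = 32.827882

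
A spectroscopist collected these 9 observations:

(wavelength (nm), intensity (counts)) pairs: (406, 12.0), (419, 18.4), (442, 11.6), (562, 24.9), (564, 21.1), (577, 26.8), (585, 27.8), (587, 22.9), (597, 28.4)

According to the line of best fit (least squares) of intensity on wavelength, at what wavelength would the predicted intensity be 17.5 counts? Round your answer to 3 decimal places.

n = 9, Σx = 4739, Σy = 193.9, Σxy = 105726.7, Σx² = 2545833
Sxx = Σx² − (Σx)²/n = 2545833 − 2495346.777778 = 50486.222222
Sxy = Σxy − (Σx)(Σy)/n = 105726.7 − 102099.122222 = 3627.577778
b = Sxy/Sxx = 3627.577778/50486.222222 = 0.071853
a = ȳ − b·x̄ = 21.544444 − 0.071853·526.555556 = -16.290061
Set a + b·x = 17.5: x = (17.5 − (-16.290061)) / 0.071853 = 470.267659

470.268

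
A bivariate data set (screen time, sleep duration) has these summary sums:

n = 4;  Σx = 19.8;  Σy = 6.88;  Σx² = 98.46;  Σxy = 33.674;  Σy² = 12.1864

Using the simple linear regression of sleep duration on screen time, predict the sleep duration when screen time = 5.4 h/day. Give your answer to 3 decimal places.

1.338

Sxx = Σx² − (Σx)²/n = 98.46 − 98.01 = 0.45
Sxy = Σxy − (Σx)(Σy)/n = 33.674 − 34.056 = -0.382
b = Sxy/Sxx = -0.382/0.45 = -0.848889
a = ȳ − b·x̄ = 1.72 − (-0.848889)·4.95 = 5.922
ŷ(5.4) = a + b·5.4 = 5.922 + (-0.848889)·5.4 = 1.338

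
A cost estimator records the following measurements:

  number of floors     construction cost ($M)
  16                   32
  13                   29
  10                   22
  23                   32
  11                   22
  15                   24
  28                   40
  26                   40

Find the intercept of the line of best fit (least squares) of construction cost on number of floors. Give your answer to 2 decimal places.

12.91

n = 8, Σx = 142, Σy = 241, Σxy = 4607, Σx² = 2860
Sxx = Σx² − (Σx)²/n = 2860 − 2520.5 = 339.5
Sxy = Σxy − (Σx)(Σy)/n = 4607 − 4277.75 = 329.25
b = Sxy/Sxx = 329.25/339.5 = 0.969809
a = ȳ − b·x̄ = 30.125 − 0.969809·17.75 = 12.910898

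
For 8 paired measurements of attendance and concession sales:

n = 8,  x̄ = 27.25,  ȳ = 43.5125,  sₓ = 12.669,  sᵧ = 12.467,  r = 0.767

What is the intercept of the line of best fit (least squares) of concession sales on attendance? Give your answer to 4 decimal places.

22.9450

b = r · sᵧ/sₓ = 0.767 · 12.467/12.669 = 0.754771
a = ȳ − b·x̄ = 43.5125 − 0.754771·27.25 = 22.945001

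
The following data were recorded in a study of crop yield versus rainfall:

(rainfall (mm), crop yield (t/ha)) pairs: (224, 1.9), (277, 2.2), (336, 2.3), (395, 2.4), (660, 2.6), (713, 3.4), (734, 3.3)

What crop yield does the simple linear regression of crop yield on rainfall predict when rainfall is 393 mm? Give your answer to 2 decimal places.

n = 7, Σx = 3339, Σy = 18.1, Σxy = 9318.2, Σx² = 1878551
Sxx = Σx² − (Σx)²/n = 1878551 − 1592703 = 285848
Sxy = Σxy − (Σx)(Σy)/n = 9318.2 − 8633.7 = 684.5
b = Sxy/Sxx = 684.5/285848 = 0.002395
a = ȳ − b·x̄ = 2.585714 − 0.002395·477 = 1.443476
ŷ(393) = a + b·393 = 1.443476 + 0.002395·393 = 2.384565

2.38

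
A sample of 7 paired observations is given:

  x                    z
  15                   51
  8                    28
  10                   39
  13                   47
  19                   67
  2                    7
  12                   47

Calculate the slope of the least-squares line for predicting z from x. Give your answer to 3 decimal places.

3.496

n = 7, Σx = 79, Σy = 286, Σxy = 3841, Σx² = 1067
Sxx = Σx² − (Σx)²/n = 1067 − 891.571429 = 175.428571
Sxy = Σxy − (Σx)(Σy)/n = 3841 − 3227.714286 = 613.285714
b = Sxy/Sxx = 613.285714/175.428571 = 3.495928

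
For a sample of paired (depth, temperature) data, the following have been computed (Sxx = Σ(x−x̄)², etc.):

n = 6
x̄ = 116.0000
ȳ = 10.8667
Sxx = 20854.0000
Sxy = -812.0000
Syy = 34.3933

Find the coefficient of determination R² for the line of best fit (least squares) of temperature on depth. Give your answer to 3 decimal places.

0.919

R² = Sxy²/(Sxx·Syy) = (-812)²/(20854·34.3933) = 0.919282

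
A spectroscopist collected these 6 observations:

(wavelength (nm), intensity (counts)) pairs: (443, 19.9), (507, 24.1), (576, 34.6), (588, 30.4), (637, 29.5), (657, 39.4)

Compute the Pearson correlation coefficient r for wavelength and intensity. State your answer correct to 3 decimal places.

0.873

n = 6, Σx = 3408, Σy = 177.9, Σxy = 103516.5, Σx² = 1968236, Σy² = 5520.75
Sxx = Σx² − (Σx)²/n = 1968236 − 1935744 = 32492
Sxy = Σxy − (Σx)(Σy)/n = 103516.5 − 101047.2 = 2469.3
Syy = Σy² − (Σy)²/n = 5520.75 − 5274.735 = 246.015
r = Sxy/√(Sxx·Syy) = 2469.3/√(7993519.38) = 2469.3/2827.281270 = 0.873383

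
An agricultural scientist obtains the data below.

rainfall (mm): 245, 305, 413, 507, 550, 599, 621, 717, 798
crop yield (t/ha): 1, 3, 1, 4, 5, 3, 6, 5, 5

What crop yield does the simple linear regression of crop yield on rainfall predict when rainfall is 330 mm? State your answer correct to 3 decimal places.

n = 9, Σx = 4755, Σy = 33, Σxy = 19449, Σx² = 2778503
Sxx = Σx² − (Σx)²/n = 2778503 − 2512225 = 266278
Sxy = Σxy − (Σx)(Σy)/n = 19449 − 17435 = 2014
b = Sxy/Sxx = 2014/266278 = 0.007564
a = ȳ − b·x̄ = 3.666667 − 0.007564·528.333333 = -0.329395
ŷ(330) = a + b·330 = -0.329395 + 0.007564·330 = 2.166568

2.167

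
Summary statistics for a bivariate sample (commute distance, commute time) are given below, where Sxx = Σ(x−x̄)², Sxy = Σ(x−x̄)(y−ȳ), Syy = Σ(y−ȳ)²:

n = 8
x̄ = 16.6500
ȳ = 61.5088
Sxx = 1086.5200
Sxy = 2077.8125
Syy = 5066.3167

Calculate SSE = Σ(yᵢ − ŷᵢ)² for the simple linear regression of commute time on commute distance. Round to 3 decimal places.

b = Sxy/Sxx = 2077.8125/1086.52 = 1.912356
SSE = Syy − b·Sxy = 5066.3167 − 1.912356·2077.8125 = 1092.800534

1092.801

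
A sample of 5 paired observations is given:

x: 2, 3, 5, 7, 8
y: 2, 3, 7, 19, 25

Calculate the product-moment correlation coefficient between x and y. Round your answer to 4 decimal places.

0.9656

n = 5, Σx = 25, Σy = 56, Σxy = 381, Σx² = 151, Σy² = 1048
Sxx = Σx² − (Σx)²/n = 151 − 125 = 26
Sxy = Σxy − (Σx)(Σy)/n = 381 − 280 = 101
Syy = Σy² − (Σy)²/n = 1048 − 627.2 = 420.8
r = Sxy/√(Sxx·Syy) = 101/√(10940.8) = 101/104.598279 = 0.965599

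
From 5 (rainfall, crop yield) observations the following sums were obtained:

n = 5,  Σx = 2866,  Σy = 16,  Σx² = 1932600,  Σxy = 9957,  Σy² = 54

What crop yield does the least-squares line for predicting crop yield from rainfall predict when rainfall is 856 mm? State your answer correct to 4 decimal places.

3.9668

Sxx = Σx² − (Σx)²/n = 1932600 − 1642791.2 = 289808.8
Sxy = Σxy − (Σx)(Σy)/n = 9957 − 9171.2 = 785.8
b = Sxy/Sxx = 785.8/289808.8 = 0.002711
a = ȳ − b·x̄ = 3.2 − 0.002711·573.2 = 1.645801
ŷ(856) = a + b·856 = 1.645801 + 0.002711·856 = 3.966796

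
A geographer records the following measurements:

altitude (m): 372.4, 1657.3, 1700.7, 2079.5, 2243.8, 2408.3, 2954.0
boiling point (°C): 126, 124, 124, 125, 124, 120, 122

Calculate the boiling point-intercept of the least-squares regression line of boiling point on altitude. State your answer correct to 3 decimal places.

126.952

n = 7, Σx = 13416, Σy = 865, Σxy = 1650867.1, Σx² = 29662689.12
Sxx = Σx² − (Σx)²/n = 29662689.12 − 25712722.285714 = 3949966.834286
Sxy = Σxy − (Σx)(Σy)/n = 1650867.1 − 1657834.285714 = -6967.185714
b = Sxy/Sxx = -6967.185714/3949966.834286 = -0.001764
a = ȳ − b·x̄ = 123.571429 − (-0.001764)·1916.571429 = 126.951991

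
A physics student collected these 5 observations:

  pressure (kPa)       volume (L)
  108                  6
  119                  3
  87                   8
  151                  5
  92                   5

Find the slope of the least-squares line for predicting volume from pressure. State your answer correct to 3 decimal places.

-0.035

n = 5, Σx = 557, Σy = 27, Σxy = 2916, Σx² = 64659
Sxx = Σx² − (Σx)²/n = 64659 − 62049.8 = 2609.2
Sxy = Σxy − (Σx)(Σy)/n = 2916 − 3007.8 = -91.8
b = Sxy/Sxx = -91.8/2609.2 = -0.035183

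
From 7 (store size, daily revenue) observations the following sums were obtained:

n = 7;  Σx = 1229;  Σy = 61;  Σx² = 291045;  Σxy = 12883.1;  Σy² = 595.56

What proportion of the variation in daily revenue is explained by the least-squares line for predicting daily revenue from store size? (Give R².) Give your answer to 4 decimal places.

0.9806

Sxx = Σx² − (Σx)²/n = 291045 − 215777.285714 = 75267.714286
Sxy = Σxy − (Σx)(Σy)/n = 12883.1 − 10709.857143 = 2173.242857
Syy = Σy² − (Σy)²/n = 595.56 − 531.571429 = 63.988571
R² = Sxy²/(Sxx·Syy) = (2173.242857)²/(75267.714286·63.988571) = 0.980630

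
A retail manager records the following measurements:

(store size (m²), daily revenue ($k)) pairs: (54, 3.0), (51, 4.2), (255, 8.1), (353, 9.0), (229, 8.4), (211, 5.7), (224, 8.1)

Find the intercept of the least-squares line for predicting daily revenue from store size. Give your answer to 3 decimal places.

n = 7, Σx = 1377, Σy = 46.5, Σxy = 10559.4, Σx² = 342289
Sxx = Σx² − (Σx)²/n = 342289 − 270875.571429 = 71413.428571
Sxy = Σxy − (Σx)(Σy)/n = 10559.4 − 9147.214286 = 1412.185714
b = Sxy/Sxx = 1412.185714/71413.428571 = 0.019775
a = ȳ − b·x̄ = 6.642857 − 0.019775·196.714286 = 2.752873

2.753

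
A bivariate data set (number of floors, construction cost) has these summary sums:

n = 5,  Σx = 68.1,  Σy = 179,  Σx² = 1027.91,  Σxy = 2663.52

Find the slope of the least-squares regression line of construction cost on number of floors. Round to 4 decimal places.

2.2467

Sxx = Σx² − (Σx)²/n = 1027.91 − 927.522 = 100.388
Sxy = Σxy − (Σx)(Σy)/n = 2663.52 − 2437.98 = 225.54
b = Sxy/Sxx = 225.54/100.388 = 2.246683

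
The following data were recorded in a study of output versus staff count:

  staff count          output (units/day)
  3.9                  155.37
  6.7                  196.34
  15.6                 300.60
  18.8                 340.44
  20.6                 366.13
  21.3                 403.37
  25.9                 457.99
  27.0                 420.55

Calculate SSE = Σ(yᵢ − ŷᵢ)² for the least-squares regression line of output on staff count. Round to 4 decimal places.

2078.2872

n = 8, Σx = 139.8, Σy = 2640.79, Σxy = 52361.903, Σx² = 2934.76, Σy² = 952324.6625
Sxx = Σx² − (Σx)²/n = 2934.76 − 2443.005 = 491.755
Sxy = Σxy − (Σx)(Σy)/n = 52361.903 − 46147.80525 = 6214.09775
Syy = Σy² − (Σy)²/n = 952324.6625 − 871721.478012 = 80603.184487
b = Sxy/Sxx = 6214.09775/491.755 = 12.636573
SSE = Syy − b·Sxy = 80603.184487 − 12.636573·6214.09775 = 2078.287239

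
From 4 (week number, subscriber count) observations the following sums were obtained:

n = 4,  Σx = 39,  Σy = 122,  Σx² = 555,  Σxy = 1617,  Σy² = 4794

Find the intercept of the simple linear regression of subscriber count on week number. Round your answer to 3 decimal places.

Sxx = Σx² − (Σx)²/n = 555 − 380.25 = 174.75
Sxy = Σxy − (Σx)(Σy)/n = 1617 − 1189.5 = 427.5
b = Sxy/Sxx = 427.5/174.75 = 2.446352
a = ȳ − b·x̄ = 30.5 − 2.446352·9.75 = 6.648069

6.648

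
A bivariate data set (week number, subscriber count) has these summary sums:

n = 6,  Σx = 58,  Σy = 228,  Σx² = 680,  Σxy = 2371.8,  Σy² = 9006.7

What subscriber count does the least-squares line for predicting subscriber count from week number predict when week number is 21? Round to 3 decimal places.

Sxx = Σx² − (Σx)²/n = 680 − 560.666667 = 119.333333
Sxy = Σxy − (Σx)(Σy)/n = 2371.8 − 2204 = 167.8
b = Sxy/Sxx = 167.8/119.333333 = 1.406145
a = ȳ − b·x̄ = 38 − 1.406145·9.666667 = 24.407263
ŷ(21) = a + b·21 = 24.407263 + 1.406145·21 = 53.936313

53.936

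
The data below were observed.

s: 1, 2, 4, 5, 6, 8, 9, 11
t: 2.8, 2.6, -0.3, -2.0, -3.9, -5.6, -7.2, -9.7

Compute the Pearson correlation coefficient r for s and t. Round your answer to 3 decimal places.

-0.996

n = 8, Σx = 46, Σy = -23.3, Σxy = -242.9, Σx² = 348, Σy² = 211.19
Sxx = Σx² − (Σx)²/n = 348 − 264.5 = 83.5
Sxy = Σxy − (Σx)(Σy)/n = -242.9 − (-133.975) = -108.925
Syy = Σy² − (Σy)²/n = 211.19 − 67.86125 = 143.32875
r = Sxy/√(Sxx·Syy) = -108.925/√(11967.950625) = -108.925/109.398129 = -0.995675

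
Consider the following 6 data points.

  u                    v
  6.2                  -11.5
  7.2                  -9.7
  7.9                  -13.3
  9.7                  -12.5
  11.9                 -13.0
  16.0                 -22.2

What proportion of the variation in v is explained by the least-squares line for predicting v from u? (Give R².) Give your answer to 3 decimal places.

n = 6, Σx = 58.9, Σy = -82.2, Σxy = -877.36, Σx² = 644.39, Σy² = 1221.32
Sxx = Σx² − (Σx)²/n = 644.39 − 578.201667 = 66.188333
Sxy = Σxy − (Σx)(Σy)/n = -877.36 − (-806.93) = -70.43
Syy = Σy² − (Σy)²/n = 1221.32 − 1126.14 = 95.18
R² = Sxy²/(Sxx·Syy) = (-70.43)²/(66.188333·95.18) = 0.787387

0.787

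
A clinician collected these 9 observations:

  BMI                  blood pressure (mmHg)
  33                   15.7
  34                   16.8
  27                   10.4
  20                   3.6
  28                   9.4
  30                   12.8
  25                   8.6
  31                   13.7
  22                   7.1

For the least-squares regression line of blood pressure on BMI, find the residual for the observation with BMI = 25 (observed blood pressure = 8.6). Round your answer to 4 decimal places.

0.1243

n = 9, Σx = 250, Σy = 98.1, Σxy = 2885.2, Σx² = 7128
Sxx = Σx² − (Σx)²/n = 7128 − 6944.444444 = 183.555556
Sxy = Σxy − (Σx)(Σy)/n = 2885.2 − 2725 = 160.2
b = Sxy/Sxx = 160.2/183.555556 = 0.872760
a = ȳ − b·x̄ = 10.9 − 0.872760·27.777778 = -13.343341
ŷ(25) = -13.343341 + 0.872760·25 = 8.475666
residual = y − ŷ = 8.6 − 8.475666 = 0.124334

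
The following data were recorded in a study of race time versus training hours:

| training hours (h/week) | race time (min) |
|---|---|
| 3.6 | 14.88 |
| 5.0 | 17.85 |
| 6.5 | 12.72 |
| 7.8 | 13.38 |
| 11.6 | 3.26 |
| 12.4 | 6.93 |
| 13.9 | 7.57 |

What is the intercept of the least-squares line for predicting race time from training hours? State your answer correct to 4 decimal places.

n = 7, Σx = 60.8, Σy = 76.59, Σxy = 558.833, Σx² = 622.58
Sxx = Σx² − (Σx)²/n = 622.58 − 528.091429 = 94.488571
Sxy = Σxy − (Σx)(Σy)/n = 558.833 − 665.238857 = -106.405857
b = Sxy/Sxx = -106.405857/94.488571 = -1.126124
a = ȳ − b·x̄ = 10.941429 − (-1.126124)·8.685714 = 20.722621

20.7226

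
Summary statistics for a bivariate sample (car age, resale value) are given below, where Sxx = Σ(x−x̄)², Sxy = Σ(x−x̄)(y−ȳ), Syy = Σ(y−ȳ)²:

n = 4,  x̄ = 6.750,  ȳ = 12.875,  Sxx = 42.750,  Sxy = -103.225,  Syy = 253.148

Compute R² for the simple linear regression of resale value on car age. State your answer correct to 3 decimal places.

R² = Sxy²/(Sxx·Syy) = (-103.225)²/(42.75·253.148) = 0.984598

0.985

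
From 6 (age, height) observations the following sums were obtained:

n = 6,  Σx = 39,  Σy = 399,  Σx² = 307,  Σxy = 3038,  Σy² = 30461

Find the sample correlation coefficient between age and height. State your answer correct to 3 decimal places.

Sxx = Σx² − (Σx)²/n = 307 − 253.5 = 53.5
Sxy = Σxy − (Σx)(Σy)/n = 3038 − 2593.5 = 444.5
Syy = Σy² − (Σy)²/n = 30461 − 26533.5 = 3927.5
r = Sxy/√(Sxx·Syy) = 444.5/√(210121.25) = 444.5/458.389845 = 0.969699

0.970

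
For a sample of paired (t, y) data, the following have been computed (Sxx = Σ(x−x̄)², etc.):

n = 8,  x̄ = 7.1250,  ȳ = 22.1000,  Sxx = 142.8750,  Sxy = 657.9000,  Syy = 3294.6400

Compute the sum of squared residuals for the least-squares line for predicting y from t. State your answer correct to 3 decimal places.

265.192

b = Sxy/Sxx = 657.9/142.875 = 4.604724
SSE = Syy − b·Sxy = 3294.64 − 4.604724·657.9 = 265.191811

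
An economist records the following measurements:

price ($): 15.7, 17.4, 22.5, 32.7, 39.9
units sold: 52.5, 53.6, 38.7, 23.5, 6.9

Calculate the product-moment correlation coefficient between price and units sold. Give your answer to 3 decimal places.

-0.994

n = 5, Σx = 128.2, Σy = 175.2, Σxy = 3671.4, Σx² = 3716.8, Σy² = 7726.76
Sxx = Σx² − (Σx)²/n = 3716.8 − 3287.048 = 429.752
Sxy = Σxy − (Σx)(Σy)/n = 3671.4 − 4492.128 = -820.728
Syy = Σy² − (Σy)²/n = 7726.76 − 6139.008 = 1587.752
r = Sxy/√(Sxx·Syy) = -820.728/√(682339.597504) = -820.728/826.038496 = -0.993571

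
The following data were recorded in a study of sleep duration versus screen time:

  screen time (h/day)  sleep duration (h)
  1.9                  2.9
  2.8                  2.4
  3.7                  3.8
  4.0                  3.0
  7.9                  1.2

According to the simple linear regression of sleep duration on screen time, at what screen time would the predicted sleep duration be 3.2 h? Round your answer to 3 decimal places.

n = 5, Σx = 20.3, Σy = 13.3, Σxy = 47.77, Σx² = 103.55
Sxx = Σx² − (Σx)²/n = 103.55 − 82.418 = 21.132
Sxy = Σxy − (Σx)(Σy)/n = 47.77 − 53.998 = -6.228
b = Sxy/Sxx = -6.228/21.132 = -0.294719
a = ȳ − b·x̄ = 2.66 − (-0.294719)·4.06 = 3.856559
Set a + b·x = 3.2: x = (3.2 − 3.856559) / (-0.294719) = 2.227746

2.228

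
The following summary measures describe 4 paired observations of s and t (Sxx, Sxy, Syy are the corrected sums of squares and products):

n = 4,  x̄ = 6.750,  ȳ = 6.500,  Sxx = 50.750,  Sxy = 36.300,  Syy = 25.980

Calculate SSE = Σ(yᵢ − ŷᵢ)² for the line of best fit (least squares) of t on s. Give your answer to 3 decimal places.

0.016

b = Sxy/Sxx = 36.3/50.75 = 0.715271
SSE = Syy − b·Sxy = 25.98 − 0.715271·36.3 = 0.015665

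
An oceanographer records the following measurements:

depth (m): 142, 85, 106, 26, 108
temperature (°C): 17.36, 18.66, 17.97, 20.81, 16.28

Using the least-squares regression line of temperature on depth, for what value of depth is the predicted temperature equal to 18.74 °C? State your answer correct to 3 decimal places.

78.094

n = 5, Σx = 467, Σy = 91.08, Σxy = 8255.34, Σx² = 50965
Sxx = Σx² − (Σx)²/n = 50965 − 43617.8 = 7347.2
Sxy = Σxy − (Σx)(Σy)/n = 8255.34 − 8506.872 = -251.532
b = Sxy/Sxx = -251.532/7347.2 = -0.034235
a = ȳ − b·x̄ = 18.216 − (-0.034235)·93.4 = 21.413557
Set a + b·x = 18.74: x = (18.74 − 21.413557) / (-0.034235) = 78.094064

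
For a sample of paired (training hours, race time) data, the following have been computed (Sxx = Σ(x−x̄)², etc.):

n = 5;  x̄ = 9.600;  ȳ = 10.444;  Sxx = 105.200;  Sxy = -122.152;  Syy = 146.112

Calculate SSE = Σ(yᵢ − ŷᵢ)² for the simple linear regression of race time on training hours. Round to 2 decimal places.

4.28

b = Sxy/Sxx = -122.152/105.2 = -1.161141
SSE = Syy − b·Sxy = 146.112 − (-1.161141)·(-122.152) = 4.276343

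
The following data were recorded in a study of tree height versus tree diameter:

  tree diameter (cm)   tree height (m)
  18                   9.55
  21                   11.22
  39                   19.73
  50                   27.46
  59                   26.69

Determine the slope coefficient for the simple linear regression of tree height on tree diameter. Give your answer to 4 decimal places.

n = 5, Σx = 187, Σy = 94.65, Σxy = 4124.7, Σx² = 8267
Sxx = Σx² − (Σx)²/n = 8267 − 6993.8 = 1273.2
Sxy = Σxy − (Σx)(Σy)/n = 4124.7 − 3539.91 = 584.79
b = Sxy/Sxx = 584.79/1273.2 = 0.459307

0.4593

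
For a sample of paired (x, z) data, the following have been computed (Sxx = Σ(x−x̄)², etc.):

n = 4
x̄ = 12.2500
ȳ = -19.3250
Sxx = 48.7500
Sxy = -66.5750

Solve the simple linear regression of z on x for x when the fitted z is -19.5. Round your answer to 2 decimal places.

12.38

b = Sxy/Sxx = -66.575/48.75 = -1.365641
a = ȳ − b·x̄ = -19.325 − (-1.365641)·12.25 = -2.595897
Set a + b·x = -19.5: x = (-19.5 − (-2.595897)) / (-1.365641) = 12.378145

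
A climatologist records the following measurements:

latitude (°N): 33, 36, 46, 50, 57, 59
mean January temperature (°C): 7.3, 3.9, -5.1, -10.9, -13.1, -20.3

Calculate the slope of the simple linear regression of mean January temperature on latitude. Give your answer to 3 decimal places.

-0.970

n = 6, Σx = 281, Σy = -38.2, Σxy = -2342.7, Σx² = 13731
Sxx = Σx² − (Σx)²/n = 13731 − 13160.166667 = 570.833333
Sxy = Σxy − (Σx)(Σy)/n = -2342.7 − (-1789.033333) = -553.666667
b = Sxy/Sxx = -553.666667/570.833333 = -0.969927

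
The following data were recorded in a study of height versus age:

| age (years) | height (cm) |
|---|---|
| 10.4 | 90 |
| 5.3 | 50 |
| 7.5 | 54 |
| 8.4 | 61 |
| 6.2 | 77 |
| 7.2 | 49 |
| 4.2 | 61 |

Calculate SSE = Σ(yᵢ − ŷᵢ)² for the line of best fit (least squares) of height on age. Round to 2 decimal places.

996.02

n = 7, Σx = 49.2, Σy = 442, Σxy = 3204.8, Σx² = 370.98, Σy² = 29288
Sxx = Σx² − (Σx)²/n = 370.98 − 345.805714 = 25.174286
Sxy = Σxy − (Σx)(Σy)/n = 3204.8 − 3106.628571 = 98.171429
Syy = Σy² − (Σy)²/n = 29288 − 27909.142857 = 1378.857143
b = Sxy/Sxx = 98.171429/25.174286 = 3.899671
SSE = Syy − b·Sxy = 1378.857143 − 3.899671·98.171429 = 996.020883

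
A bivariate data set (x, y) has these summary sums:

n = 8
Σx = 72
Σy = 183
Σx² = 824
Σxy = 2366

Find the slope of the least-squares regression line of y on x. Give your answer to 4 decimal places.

Sxx = Σx² − (Σx)²/n = 824 − 648 = 176
Sxy = Σxy − (Σx)(Σy)/n = 2366 − 1647 = 719
b = Sxy/Sxx = 719/176 = 4.085227

4.0852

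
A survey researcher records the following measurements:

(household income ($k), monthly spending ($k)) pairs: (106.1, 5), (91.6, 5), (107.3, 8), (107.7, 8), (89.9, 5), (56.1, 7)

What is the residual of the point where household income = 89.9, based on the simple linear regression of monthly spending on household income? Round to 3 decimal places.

-1.313

n = 6, Σx = 558.7, Σy = 38, Σxy = 3550.7, Σx² = 53989.57
Sxx = Σx² − (Σx)²/n = 53989.57 − 52024.281667 = 1965.288333
Sxy = Σxy − (Σx)(Σy)/n = 3550.7 − 3538.433333 = 12.266667
b = Sxy/Sxx = 12.266667/1965.288333 = 0.006242
a = ȳ − b·x̄ = 6.333333 − 0.006242·93.116667 = 5.752131
ŷ(89.9) = 5.752131 + 0.006242·89.9 = 6.313256
residual = y − ŷ = 5 − 6.313256 = -1.313256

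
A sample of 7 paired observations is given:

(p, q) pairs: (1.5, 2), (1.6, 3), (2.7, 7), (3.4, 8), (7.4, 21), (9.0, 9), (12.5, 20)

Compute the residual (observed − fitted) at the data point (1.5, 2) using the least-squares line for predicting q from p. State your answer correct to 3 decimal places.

-2.200

n = 7, Σx = 38.1, Σy = 70, Σxy = 540.3, Σx² = 315.67
Sxx = Σx² − (Σx)²/n = 315.67 − 207.372857 = 108.297143
Sxy = Σxy − (Σx)(Σy)/n = 540.3 − 381 = 159.3
b = Sxy/Sxx = 159.3/108.297143 = 1.470953
a = ȳ − b·x̄ = 10 − 1.470953·5.442857 = 1.993813
ŷ(1.5) = 1.993813 + 1.470953·1.5 = 4.200243
residual = y − ŷ = 2 − 4.200243 = -2.200243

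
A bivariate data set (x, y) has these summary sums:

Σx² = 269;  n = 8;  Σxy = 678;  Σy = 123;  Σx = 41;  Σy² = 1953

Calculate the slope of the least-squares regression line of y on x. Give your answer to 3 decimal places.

0.809

Sxx = Σx² − (Σx)²/n = 269 − 210.125 = 58.875
Sxy = Σxy − (Σx)(Σy)/n = 678 − 630.375 = 47.625
b = Sxy/Sxx = 47.625/58.875 = 0.808917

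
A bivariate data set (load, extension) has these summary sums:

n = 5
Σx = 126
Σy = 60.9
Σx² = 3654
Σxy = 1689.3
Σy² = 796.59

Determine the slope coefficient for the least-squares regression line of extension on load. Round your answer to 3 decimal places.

0.323

Sxx = Σx² − (Σx)²/n = 3654 − 3175.2 = 478.8
Sxy = Σxy − (Σx)(Σy)/n = 1689.3 − 1534.68 = 154.62
b = Sxy/Sxx = 154.62/478.8 = 0.322932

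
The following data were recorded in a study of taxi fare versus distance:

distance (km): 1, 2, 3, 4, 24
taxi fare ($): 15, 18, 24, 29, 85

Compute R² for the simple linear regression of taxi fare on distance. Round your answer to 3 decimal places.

0.994

n = 5, Σx = 34, Σy = 171, Σxy = 2279, Σx² = 606, Σy² = 9191
Sxx = Σx² − (Σx)²/n = 606 − 231.2 = 374.8
Sxy = Σxy − (Σx)(Σy)/n = 2279 − 1162.8 = 1116.2
Syy = Σy² − (Σy)²/n = 9191 − 5848.2 = 3342.8
R² = Sxy²/(Sxx·Syy) = (1116.2)²/(374.8·3342.8) = 0.994430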